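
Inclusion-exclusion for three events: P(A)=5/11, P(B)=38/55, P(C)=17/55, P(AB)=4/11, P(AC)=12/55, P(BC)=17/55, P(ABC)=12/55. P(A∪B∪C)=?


P(A∪B∪C) = P(A)+P(B)+P(C) - P(AB)-P(AC)-P(BC) + P(ABC)
= 5/11+38/55+17/55 - 4/11-12/55-17/55 + 12/55
= 43/55

43/55


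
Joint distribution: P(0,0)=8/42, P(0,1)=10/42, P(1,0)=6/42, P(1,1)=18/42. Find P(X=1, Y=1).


Read from table: P(X=1, Y=1) = 18/42 = 3/7

3/7


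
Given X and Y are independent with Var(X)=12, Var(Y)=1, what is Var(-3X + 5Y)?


Independence => Cov(X,Y)=0
Var(-3X + 5Y) = (-3)^2*Var(X) + 5^2*Var(Y)
= 9*12 + 25*1 = 133

133


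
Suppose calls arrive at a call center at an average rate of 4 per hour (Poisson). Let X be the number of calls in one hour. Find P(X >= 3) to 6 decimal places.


P(X>=3) = 1 - P(X<=2) = 1 - (e^(-4)*4^0/0! + e^(-4)*4^1/1! + e^(-4)*4^2/2!)
≈ 1 - (0.0183156389 + 0.0732625556 + 0.1465251111)
= 1 - 0.2381033056 = 0.7618966944
≈ 0.761897

0.761897


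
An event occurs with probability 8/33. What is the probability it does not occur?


P(A') = 1 - P(A) = 1 - 8/33 = 25/33

25/33


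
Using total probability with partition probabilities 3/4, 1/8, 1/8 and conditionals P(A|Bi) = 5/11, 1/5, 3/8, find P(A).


P(A) = P(A|B1)P(B1) + P(A|B2)P(B2) + P(A|B3)P(B3)
= 5/11*3/4 + 1/5*1/8 + 3/8*1/8
= 15/44 + 1/40 + 3/64 = 1453/3520

1453/3520


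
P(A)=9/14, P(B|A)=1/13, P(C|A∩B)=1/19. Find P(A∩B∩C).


P(A∩B∩C) = P(A) * P(B|A) * P(C|A∩B)
= 9/14 * 1/13 * 1/19
= 9/182 * 1/19 = 9/3458

9/3458


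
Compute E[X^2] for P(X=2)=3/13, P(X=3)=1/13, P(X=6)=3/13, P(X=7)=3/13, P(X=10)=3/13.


E[X^2] = sum(g(x)*P(x))
= 4*3/13 + 9*1/13 + 36*3/13 + 49*3/13 + 100*3/13
= 576/13

576/13


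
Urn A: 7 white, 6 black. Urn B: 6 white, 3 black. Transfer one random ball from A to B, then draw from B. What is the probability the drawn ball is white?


P(transfer white) = 7/13; P(transfer black) = 6/13
If white transferred: Urn II has 7 white of 10, so P(white|white moved) = 7/10
If black transferred: Urn II has 6 white of 10, so P(white|black moved) = 3/5
By total probability: P(white) = 7/13*7/10 + 6/13*3/5 = 17/26

17/26


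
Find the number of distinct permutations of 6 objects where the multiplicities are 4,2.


6! = 720
Denominator: 4!=24 * 2!=2
Coefficient = 720 / 48 = 15

15


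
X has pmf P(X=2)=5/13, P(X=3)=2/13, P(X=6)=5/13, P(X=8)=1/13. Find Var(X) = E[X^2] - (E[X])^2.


E[X] = 54/13, E[X^2] = 282/13
Var(X) = E[X^2] - (E[X])^2 = 282/13 - (54/13)^2 = 750/169

750/169


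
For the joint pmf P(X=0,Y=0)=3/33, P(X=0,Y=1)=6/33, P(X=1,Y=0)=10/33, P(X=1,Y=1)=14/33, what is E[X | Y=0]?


P(Y=0) = 13/33
E[X|Y=0] = (0*3 + 1*10)/13 = 10/13

10/13


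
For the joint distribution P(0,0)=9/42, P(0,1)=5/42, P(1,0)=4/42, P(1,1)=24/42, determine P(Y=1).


P(Y=1) = P(0,1)+P(1,1) = 5/42 + 24/42 = 29/42

29/42


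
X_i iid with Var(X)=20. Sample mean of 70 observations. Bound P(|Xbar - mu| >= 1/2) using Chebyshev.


Var(Xbar) = Var(X)/n = 20/70
Chebyshev: P(|Xbar-mu| >= 1/2) <= Var(Xbar)/(1/2)^2 = (2/7)/(1/4) = 8/7
Bound exceeds 1, so trivial bound: 1

1


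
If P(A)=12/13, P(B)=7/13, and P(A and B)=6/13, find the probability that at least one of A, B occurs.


P(A∪B) = P(A) + P(B) - P(A∩B)
= 12/13 + 7/13 - 6/13 = 1

1


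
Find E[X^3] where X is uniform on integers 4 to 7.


E[X^3] = (1/4) * sum(x^3 for x=4..7)
= 748/4 = 187

187


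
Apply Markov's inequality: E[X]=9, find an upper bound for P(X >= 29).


Markov: P(X >= a) <= E[X]/a
P(X >= 29) <= 9/29

9/29


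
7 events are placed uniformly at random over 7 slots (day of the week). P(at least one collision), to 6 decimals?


P(all different) = prod((7-i)/7 for i=0..6) = 0.006120
P(at least one match) = 1 - 0.006120 = 0.993880

0.993880


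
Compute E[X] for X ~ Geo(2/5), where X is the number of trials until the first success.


For geometric (trials until first success), E[X] = 1/p = 1/(2/5) = 5/2

5/2


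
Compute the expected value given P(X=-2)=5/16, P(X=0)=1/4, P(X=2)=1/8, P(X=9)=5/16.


E[X] = sum(x * P(x))
= -2*5/16 + 0*1/4 + 2*1/8 + 9*5/16
= 39/16

39/16


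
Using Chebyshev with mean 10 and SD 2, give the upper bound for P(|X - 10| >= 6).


k = 6/2 = 3
Chebyshev: P(|X-mu| >= k*sigma) <= 1/k^2 = 1/3^2 = 1/9

1/9


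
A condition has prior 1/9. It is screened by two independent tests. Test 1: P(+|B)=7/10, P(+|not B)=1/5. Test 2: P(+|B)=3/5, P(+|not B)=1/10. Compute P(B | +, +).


After test 1: P(+) = 7/10*1/9 + 1/5*8/9 = 23/90
P(B|+) = (7/90)/(23/90) = 7/23
After test 2 (use post1 as new prior): P(+) = 3/5*7/23 + 1/10*16/23 = 29/115
P(B|+,+) = (21/115)/(29/115) = 21/29

21/29


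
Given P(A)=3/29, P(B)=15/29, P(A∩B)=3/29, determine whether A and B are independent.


P(A)*P(B) = 3/29*15/29 = 45/841
P(A∩B) = 3/29 != 45/841, so not independent

No, A and B are not independent


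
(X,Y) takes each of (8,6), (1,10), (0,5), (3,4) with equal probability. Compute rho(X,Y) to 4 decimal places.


Cov(X,Y) = -1.2500, Var(X) = 9.5000, Var(Y) = 5.1875
rho = Cov/(sqrt(VarX)*sqrt(VarY)) = -0.1781

-0.1781


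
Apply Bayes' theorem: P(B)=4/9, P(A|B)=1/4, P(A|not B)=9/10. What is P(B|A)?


P(A) = P(A|B)P(B) + P(A|B')P(B') = 1/4*4/9 + 9/10*5/9 = 11/18
P(B|A) = P(A|B)P(B)/P(A) = (1/9)/(11/18) = 2/11

2/11


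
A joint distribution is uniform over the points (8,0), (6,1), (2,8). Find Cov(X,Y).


E[X]=16/3, E[Y]=3, E[XY]=22/3
Cov(X,Y) = E[XY] - E[X]E[Y] = 22/3 - 16/3*3 = -26/3

-26/3


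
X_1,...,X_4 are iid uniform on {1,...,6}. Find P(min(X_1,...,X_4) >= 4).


P(min >= 4) = P(all X_i >= 4) = (P(X_1 >= 4))^4
= (3/6)^4 = (1/2)^4 = 1/16

1/16


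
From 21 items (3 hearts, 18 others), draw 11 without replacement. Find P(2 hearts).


P(X=2) = C(3,2)*C(18,9) / C(21,11)
= 3*48620 / 352716
= 145860/352716 = 55/133

55/133


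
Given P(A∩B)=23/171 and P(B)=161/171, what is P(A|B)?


P(A|B) = P(A∩B)/P(B) = (23/171)/(161/171) = 23/161 = 1/7

1/7


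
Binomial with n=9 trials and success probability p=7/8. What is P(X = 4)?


P(X=4) = C(9,4) * p^4 * (1-p)^5
= 126 * 2401/4096 * 1/32768
= 151263/67108864

151263/67108864


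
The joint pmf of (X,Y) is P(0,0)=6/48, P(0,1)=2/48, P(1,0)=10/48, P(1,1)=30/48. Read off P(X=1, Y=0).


Read from table: P(X=1, Y=0) = 10/48 = 5/24

5/24


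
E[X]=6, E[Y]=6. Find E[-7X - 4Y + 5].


E[-7X - 4Y + 5] = -7*E[X] - 4*E[Y] + 5
= (-7)*(6) + (-4)*(6) + (5)
= -42 - 24 + 5 = -61

-61


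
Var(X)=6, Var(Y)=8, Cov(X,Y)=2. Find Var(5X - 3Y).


Var(5X - 3Y) = 5^2*Var(X) + (-3)^2*Var(Y) + 2*5*(-3)*Cov(X,Y)
= 25*6 + 9*8 - 30*2
= 150 + 72 - 60 = 162

162


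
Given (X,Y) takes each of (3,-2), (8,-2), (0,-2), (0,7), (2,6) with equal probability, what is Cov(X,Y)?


E[X]=13/5, E[Y]=7/5, E[XY]=-2
Cov(X,Y) = E[XY] - E[X]E[Y] = -2 - 13/5*7/5 = -141/25

-141/25


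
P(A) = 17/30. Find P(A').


P(A') = 1 - P(A) = 1 - 17/30 = 13/30

13/30


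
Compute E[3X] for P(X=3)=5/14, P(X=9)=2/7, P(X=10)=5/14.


E[3X] = sum(g(x)*P(x))
= 9*5/14 + 27*2/7 + 30*5/14
= 303/14

303/14


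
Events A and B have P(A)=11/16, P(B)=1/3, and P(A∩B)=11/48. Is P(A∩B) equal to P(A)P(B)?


P(A)*P(B) = 11/16*1/3 = 11/48
P(A∩B) = 11/48, which equals P(A)P(B), so independent

Yes, A and B are independent


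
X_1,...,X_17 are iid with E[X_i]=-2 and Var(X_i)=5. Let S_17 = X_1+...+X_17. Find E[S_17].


E[S_n] = n*E[X_1] = 17*-2 = -34

-34


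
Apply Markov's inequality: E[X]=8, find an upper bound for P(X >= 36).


Markov: P(X >= a) <= E[X]/a
P(X >= 36) <= 8/36 = 2/9

2/9


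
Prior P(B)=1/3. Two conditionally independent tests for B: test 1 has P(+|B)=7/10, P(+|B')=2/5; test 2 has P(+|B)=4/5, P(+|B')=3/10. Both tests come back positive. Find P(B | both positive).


After test 1: P(+) = 7/10*1/3 + 2/5*2/3 = 1/2
P(B|+) = (7/30)/(1/2) = 7/15
After test 2 (use post1 as new prior): P(+) = 4/5*7/15 + 3/10*8/15 = 8/15
P(B|+,+) = (28/75)/(8/15) = 7/10

7/10


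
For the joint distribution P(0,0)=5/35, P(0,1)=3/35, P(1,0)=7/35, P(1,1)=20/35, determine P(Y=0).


P(Y=0) = P(0,0)+P(1,0) = 5/35 + 7/35 = 12/35

12/35


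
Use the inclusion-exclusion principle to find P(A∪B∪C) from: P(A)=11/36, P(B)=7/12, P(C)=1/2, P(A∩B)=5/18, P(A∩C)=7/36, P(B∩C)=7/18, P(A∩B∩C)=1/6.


P(A∪B∪C) = P(A)+P(B)+P(C) - P(AB)-P(AC)-P(BC) + P(ABC)
= 11/36+7/12+1/2 - 5/18-7/36-7/18 + 1/6
= 25/36

25/36


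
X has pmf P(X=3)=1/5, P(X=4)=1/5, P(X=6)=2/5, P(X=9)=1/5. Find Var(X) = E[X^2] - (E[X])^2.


E[X] = 28/5, E[X^2] = 178/5
Var(X) = E[X^2] - (E[X])^2 = 178/5 - (28/5)^2 = 106/25

106/25


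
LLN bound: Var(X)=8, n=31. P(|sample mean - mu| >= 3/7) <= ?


Var(Xbar) = Var(X)/n = 8/31
Chebyshev: P(|Xbar-mu| >= 3/7) <= Var(Xbar)/(3/7)^2 = (8/31)/(9/49) = 392/279
Bound exceeds 1, so trivial bound: 1

1


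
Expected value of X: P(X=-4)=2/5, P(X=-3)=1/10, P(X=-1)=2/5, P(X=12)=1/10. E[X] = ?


E[X] = sum(x * P(x))
= -4*2/5 - 3*1/10 - 1*2/5 + 12*1/10
= -11/10

-11/10


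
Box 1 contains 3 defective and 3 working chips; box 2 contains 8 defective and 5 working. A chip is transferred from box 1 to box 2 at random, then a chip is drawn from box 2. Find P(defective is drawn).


P(transfer defective) = 3/6 = 1/2; P(transfer working) = 1/2
If defective transferred: Urn II has 9 defective of 14, so P(defective|defective moved) = 9/14
If working transferred: Urn II has 8 defective of 14, so P(defective|working moved) = 4/7
By total probability: P(defective) = 1/2*9/14 + 1/2*4/7 = 17/28

17/28


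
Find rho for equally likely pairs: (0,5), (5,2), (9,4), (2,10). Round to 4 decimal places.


Cov(X,Y) = -4.5000, Var(X) = 11.5000, Var(Y) = 8.6875
rho = Cov/(sqrt(VarX)*sqrt(VarY)) = -0.4502

-0.4502


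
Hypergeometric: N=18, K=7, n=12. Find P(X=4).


P(X=4) = C(7,4)*C(11,8) / C(18,12)
= 35*165 / 18564
= 5775/18564 = 275/884

275/884


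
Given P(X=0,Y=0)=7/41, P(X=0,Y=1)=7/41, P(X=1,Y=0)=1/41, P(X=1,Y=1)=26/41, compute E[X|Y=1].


P(Y=1) = 33/41
E[X|Y=1] = (0*7 + 1*26)/33 = 26/33

26/33


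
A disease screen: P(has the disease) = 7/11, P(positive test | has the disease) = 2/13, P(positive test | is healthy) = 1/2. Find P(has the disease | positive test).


P(A) = P(A|B)P(B) + P(A|B')P(B') = 2/13*7/11 + 1/2*4/11 = 40/143
P(B|A) = P(A|B)P(B)/P(A) = (14/143)/(40/143) = 7/20

7/20


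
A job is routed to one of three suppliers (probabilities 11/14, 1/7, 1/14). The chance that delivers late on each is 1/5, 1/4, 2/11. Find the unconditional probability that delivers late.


P(A) = P(A|B1)P(B1) + P(A|B2)P(B2) + P(A|B3)P(B3)
= 1/5*11/14 + 1/4*1/7 + 2/11*1/14
= 11/70 + 1/28 + 1/77 = 317/1540

317/1540


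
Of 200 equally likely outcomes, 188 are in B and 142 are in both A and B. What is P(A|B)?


P(A|B) = P(A∩B)/P(B) = (142/200)/(188/200) = 142/188 = 71/94

71/94


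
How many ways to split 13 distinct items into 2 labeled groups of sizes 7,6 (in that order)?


13! = 6227020800
Denominator: 7!=5040 * 6!=720
Coefficient = 6227020800 / 3628800 = 1716

1716


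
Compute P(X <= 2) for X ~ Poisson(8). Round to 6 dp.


P(X<=2) = e^(-8)*8^0/0! + e^(-8)*8^1/1! + e^(-8)*8^2/2!
≈ 0.0003354626 + 0.0026837010 + 0.0107348041
= 0.0137539677
≈ 0.013754

0.013754


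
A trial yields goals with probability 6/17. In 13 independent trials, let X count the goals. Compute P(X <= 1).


P(X<=1) = P(X=0) + P(X=1)
= 34522712143931/9904578032905937 + 244797413384238/9904578032905937
= 279320125528169/9904578032905937

279320125528169/9904578032905937


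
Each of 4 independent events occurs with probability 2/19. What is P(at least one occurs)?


P(at least one) = 1 - P(none)
P(none) = (1 - 2/19)^4 = (17/19)^4 = 83521/130321
P(at least one) = 1 - 83521/130321 = 46800/130321

46800/130321


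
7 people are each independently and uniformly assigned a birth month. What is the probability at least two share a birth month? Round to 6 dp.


P(all different) = prod((12-i)/12 for i=0..6) = 0.111400
P(at least one match) = 1 - 0.111400 = 0.888600

0.888600


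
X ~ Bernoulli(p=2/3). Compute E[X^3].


For Bernoulli: X in {0,1}
E[X^3] = 0^3*(1-2/3) + 1^3*2/3 = 2/3

2/3


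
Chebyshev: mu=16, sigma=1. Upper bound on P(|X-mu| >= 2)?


k = 2/1 = 2
Chebyshev: P(|X-mu| >= k*sigma) <= 1/k^2 = 1/2^2 = 1/4

1/4


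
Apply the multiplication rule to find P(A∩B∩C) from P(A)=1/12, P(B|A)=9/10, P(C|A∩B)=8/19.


P(A∩B∩C) = P(A) * P(B|A) * P(C|A∩B)
= 1/12 * 9/10 * 8/19
= 3/40 * 8/19 = 3/95

3/95


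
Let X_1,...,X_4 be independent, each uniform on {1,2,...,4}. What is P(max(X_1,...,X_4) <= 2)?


P(max <= 2) = P(all X_i <= 2) = (P(X_1 <= 2))^4
= (2/4)^4 = (1/2)^4 = 1/16

1/16


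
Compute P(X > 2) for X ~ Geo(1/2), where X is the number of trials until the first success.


P(X > 2) = P(first 2 trials all fail) = (1-p)^2 = (1/2)^2 = 1/4

1/4


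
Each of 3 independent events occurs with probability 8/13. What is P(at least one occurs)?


P(at least one) = 1 - P(none)
P(none) = (1 - 8/13)^3 = (5/13)^3 = 125/2197
P(at least one) = 1 - 125/2197 = 2072/2197

2072/2197


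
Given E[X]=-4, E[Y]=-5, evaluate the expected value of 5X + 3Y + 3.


E[5X + 3Y + 3] = 5*E[X] + 3*E[Y] + 3
= (5)*(-4) + (3)*(-5) + (3)
= -20 - 15 + 3 = -32

-32


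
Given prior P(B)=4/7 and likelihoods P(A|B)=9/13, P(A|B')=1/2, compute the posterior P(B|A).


P(A) = P(A|B)P(B) + P(A|B')P(B') = 9/13*4/7 + 1/2*3/7 = 111/182
P(B|A) = P(A|B)P(B)/P(A) = (36/91)/(111/182) = 24/37

24/37


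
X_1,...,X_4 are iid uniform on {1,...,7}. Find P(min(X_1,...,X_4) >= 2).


P(min >= 2) = P(all X_i >= 2) = (P(X_1 >= 2))^4
= (6/7)^4 = 1296/2401

1296/2401


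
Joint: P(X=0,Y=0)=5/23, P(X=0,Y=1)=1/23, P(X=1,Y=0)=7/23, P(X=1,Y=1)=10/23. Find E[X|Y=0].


P(Y=0) = 12/23
E[X|Y=0] = (0*5 + 1*7)/12 = 7/12

7/12


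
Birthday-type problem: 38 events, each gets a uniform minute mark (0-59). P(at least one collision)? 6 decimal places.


P(all different) = prod((60-i)/60 for i=0..37) = 0.000000
P(at least one match) = 1 - 0.000000 = 1.000000

1.000000


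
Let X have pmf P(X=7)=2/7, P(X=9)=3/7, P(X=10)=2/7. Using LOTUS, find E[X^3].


E[X^3] = sum(g(x)*P(x))
= 343*2/7 + 729*3/7 + 1000*2/7
= 4873/7

4873/7


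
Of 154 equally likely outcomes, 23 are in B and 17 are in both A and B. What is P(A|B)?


P(A|B) = P(A∩B)/P(B) = (17/154)/(23/154) = 17/23

17/23


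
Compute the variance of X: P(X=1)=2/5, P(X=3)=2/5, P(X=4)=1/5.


E[X] = 12/5, E[X^2] = 36/5
Var(X) = E[X^2] - (E[X])^2 = 36/5 - (12/5)^2 = 36/25

36/25


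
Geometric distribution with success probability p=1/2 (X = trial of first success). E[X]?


For geometric (trials until first success), E[X] = 1/p = 1/(1/2) = 2

2


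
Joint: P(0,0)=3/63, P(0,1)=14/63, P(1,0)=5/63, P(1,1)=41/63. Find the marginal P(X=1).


P(X=1) = P(1,0)+P(1,1) = 5/63 + 41/63 = 46/63

46/63


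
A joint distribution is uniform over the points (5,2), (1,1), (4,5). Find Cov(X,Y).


E[X]=10/3, E[Y]=8/3, E[XY]=31/3
Cov(X,Y) = E[XY] - E[X]E[Y] = 31/3 - 10/3*8/3 = 13/9

13/9


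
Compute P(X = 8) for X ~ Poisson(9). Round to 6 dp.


P(X=8) = e^(-9) * 9^8 / 8!
≈ 0.0001234098041 * 43046721 / 40320
≈ 0.131756

0.131756


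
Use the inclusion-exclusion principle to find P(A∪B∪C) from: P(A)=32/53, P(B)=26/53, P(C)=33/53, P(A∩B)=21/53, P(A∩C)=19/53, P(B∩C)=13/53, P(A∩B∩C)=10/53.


P(A∪B∪C) = P(A)+P(B)+P(C) - P(AB)-P(AC)-P(BC) + P(ABC)
= 32/53+26/53+33/53 - 21/53-19/53-13/53 + 10/53
= 48/53

48/53


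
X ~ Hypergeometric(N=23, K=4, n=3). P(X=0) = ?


P(X=0) = C(4,0)*C(19,3) / C(23,3)
= 1*969 / 1771
= 969/1771

969/1771


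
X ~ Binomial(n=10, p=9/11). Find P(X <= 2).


P(X<=2) = P(X=0) + P(X=1) + P(X=2)
= 1024/25937424601 + 46080/25937424601 + 933120/25937424601
= 980224/25937424601

980224/25937424601


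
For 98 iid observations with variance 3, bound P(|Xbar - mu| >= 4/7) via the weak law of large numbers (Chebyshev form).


Var(Xbar) = Var(X)/n = 3/98
Chebyshev: P(|Xbar-mu| >= 4/7) <= Var(Xbar)/(4/7)^2 = (3/98)/(16/49) = 3/32

3/32


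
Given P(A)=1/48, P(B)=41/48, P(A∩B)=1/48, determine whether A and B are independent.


P(A)*P(B) = 1/48*41/48 = 41/2304
P(A∩B) = 1/48 != 41/2304, so not independent

No, A and B are not independent


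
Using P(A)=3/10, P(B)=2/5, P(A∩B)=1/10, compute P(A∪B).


P(A∪B) = P(A) + P(B) - P(A∩B)
= 3/10 + 2/5 - 1/10 = 3/5

3/5


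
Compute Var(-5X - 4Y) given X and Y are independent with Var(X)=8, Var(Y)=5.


Independence => Cov(X,Y)=0
Var(-5X - 4Y) = (-5)^2*Var(X) + (-4)^2*Var(Y)
= 25*8 + 16*5 = 280

280


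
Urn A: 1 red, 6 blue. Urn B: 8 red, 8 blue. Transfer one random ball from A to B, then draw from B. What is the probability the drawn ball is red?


P(transfer red) = 1/7; P(transfer blue) = 6/7
If red transferred: Urn II has 9 red of 17, so P(red|red moved) = 9/17
If blue transferred: Urn II has 8 red of 17, so P(red|blue moved) = 8/17
By total probability: P(red) = 1/7*9/17 + 6/7*8/17 = 57/119

57/119


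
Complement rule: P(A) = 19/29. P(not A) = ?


P(A') = 1 - P(A) = 1 - 19/29 = 10/29

10/29


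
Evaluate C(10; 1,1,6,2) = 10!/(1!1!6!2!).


10! = 3628800
Denominator: 1!=1 * 1!=1 * 6!=720 * 2!=2
Coefficient = 3628800 / 1440 = 2520

2520


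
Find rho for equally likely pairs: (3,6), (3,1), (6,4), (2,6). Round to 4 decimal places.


Cov(X,Y) = -0.6250, Var(X) = 2.2500, Var(Y) = 4.1875
rho = Cov/(sqrt(VarX)*sqrt(VarY)) = -0.2036

-0.2036


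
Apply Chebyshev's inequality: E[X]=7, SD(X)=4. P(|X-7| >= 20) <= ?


k = 20/4 = 5
Chebyshev: P(|X-mu| >= k*sigma) <= 1/k^2 = 1/5^2 = 1/25

1/25


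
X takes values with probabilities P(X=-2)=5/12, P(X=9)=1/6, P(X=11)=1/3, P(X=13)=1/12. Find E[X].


E[X] = sum(x * P(x))
= -2*5/12 + 9*1/6 + 11*1/3 + 13*1/12
= 65/12

65/12


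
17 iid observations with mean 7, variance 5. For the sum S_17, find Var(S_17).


By independence, Var(S_n) = n*Var(X_1) = 17*5 = 85

85


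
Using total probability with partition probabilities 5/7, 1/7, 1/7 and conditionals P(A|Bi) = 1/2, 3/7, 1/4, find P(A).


P(A) = P(A|B1)P(B1) + P(A|B2)P(B2) + P(A|B3)P(B3)
= 1/2*5/7 + 3/7*1/7 + 1/4*1/7
= 5/14 + 3/49 + 1/28 = 89/196

89/196


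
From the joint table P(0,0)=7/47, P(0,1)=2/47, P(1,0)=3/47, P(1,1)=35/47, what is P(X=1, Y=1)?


Read from table: P(X=1, Y=1) = 35/47

35/47


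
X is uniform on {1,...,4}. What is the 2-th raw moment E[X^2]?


E[X^2] = (1/4) * sum(x^2 for x=1..4)
= 30/4 = 15/2

15/2


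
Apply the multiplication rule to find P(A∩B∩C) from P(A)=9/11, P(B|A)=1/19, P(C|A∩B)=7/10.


P(A∩B∩C) = P(A) * P(B|A) * P(C|A∩B)
= 9/11 * 1/19 * 7/10
= 9/209 * 7/10 = 63/2090

63/2090


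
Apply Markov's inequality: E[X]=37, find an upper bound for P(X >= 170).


Markov: P(X >= a) <= E[X]/a
P(X >= 170) <= 37/170

37/170


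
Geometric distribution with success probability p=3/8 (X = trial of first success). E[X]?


For geometric (trials until first success), E[X] = 1/p = 1/(3/8) = 8/3

8/3


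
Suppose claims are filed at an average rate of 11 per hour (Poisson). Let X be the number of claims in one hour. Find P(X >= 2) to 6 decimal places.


P(X>=2) = 1 - P(X<=1) = 1 - (e^(-11)*11^0/0! + e^(-11)*11^1/1!)
≈ 1 - (0.0000167017 + 0.0001837187)
= 1 - 0.0002004204 = 0.9997995796
≈ 0.999800

0.999800


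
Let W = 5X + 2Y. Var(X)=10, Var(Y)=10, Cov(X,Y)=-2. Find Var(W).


Var(5X + 2Y) = 5^2*Var(X) + 2^2*Var(Y) + 2*5*2*Cov(X,Y)
= 25*10 + 4*10 + 20*(-2)
= 250 + 40 - 40 = 250

250


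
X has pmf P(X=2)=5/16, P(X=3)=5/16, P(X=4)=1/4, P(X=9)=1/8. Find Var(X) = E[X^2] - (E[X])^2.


E[X] = 59/16, E[X^2] = 291/16
Var(X) = E[X^2] - (E[X])^2 = 291/16 - (59/16)^2 = 1175/256

1175/256


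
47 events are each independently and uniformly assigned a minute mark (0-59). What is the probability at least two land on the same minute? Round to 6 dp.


P(all different) = prod((60-i)/60 for i=0..46) = 0.000000
P(at least one match) = 1 - 0.000000 = 1.000000

1.000000


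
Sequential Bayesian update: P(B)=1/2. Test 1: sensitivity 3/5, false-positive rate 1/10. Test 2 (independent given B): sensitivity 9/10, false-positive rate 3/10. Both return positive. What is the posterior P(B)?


After test 1: P(+) = 3/5*1/2 + 1/10*1/2 = 7/20
P(B|+) = (3/10)/(7/20) = 6/7
After test 2 (use post1 as new prior): P(+) = 9/10*6/7 + 3/10*1/7 = 57/70
P(B|+,+) = (27/35)/(57/70) = 18/19

18/19


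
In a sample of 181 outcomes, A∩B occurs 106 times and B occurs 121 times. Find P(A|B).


P(A|B) = P(A∩B)/P(B) = (106/181)/(121/181) = 106/121

106/121


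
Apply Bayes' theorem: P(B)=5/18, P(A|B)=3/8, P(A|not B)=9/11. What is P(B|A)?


P(A) = P(A|B)P(B) + P(A|B')P(B') = 3/8*5/18 + 9/11*13/18 = 367/528
P(B|A) = P(A|B)P(B)/P(A) = (5/48)/(367/528) = 55/367

55/367


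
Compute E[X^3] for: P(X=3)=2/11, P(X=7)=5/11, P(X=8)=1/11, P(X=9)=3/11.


E[X^3] = sum(x^3 * P(x))
= 27*2/11 + 343*5/11 + 512*1/11 + 729*3/11
= 4468/11

4468/11


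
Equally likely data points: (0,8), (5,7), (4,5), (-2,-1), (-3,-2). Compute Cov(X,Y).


E[X]=4/5, E[Y]=17/5, E[XY]=63/5
Cov(X,Y) = E[XY] - E[X]E[Y] = 63/5 - 4/5*17/5 = 247/25

247/25


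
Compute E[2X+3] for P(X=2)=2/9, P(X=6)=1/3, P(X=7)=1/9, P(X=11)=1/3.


E[2X+3] = sum(g(x)*P(x))
= 7*2/9 + 15*1/3 + 17*1/9 + 25*1/3
= 151/9

151/9


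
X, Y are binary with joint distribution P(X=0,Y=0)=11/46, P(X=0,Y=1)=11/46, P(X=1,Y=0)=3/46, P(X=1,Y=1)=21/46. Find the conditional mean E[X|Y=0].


P(Y=0) = 14/46
E[X|Y=0] = (0*11 + 1*3)/14 = 3/14

3/14


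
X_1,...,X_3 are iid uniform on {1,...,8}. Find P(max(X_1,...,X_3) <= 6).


P(max <= 6) = P(all X_i <= 6) = (P(X_1 <= 6))^3
= (6/8)^3 = (3/4)^3 = 27/64

27/64


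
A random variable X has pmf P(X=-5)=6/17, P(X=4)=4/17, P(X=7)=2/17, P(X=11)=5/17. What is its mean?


E[X] = sum(x * P(x))
= -5*6/17 + 4*4/17 + 7*2/17 + 11*5/17
= 55/17

55/17


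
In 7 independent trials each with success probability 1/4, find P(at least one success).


P(at least one) = 1 - P(none)
P(none) = (1 - 1/4)^7 = (3/4)^7 = 2187/16384
P(at least one) = 1 - 2187/16384 = 14197/16384

14197/16384


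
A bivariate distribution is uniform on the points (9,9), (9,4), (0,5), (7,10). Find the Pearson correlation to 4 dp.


Cov(X,Y) = 3.0000, Var(X) = 13.6875, Var(Y) = 6.5000
rho = Cov/(sqrt(VarX)*sqrt(VarY)) = 0.3181

0.3181


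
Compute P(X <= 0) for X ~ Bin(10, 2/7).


P(X<=0) = P(X=0)
= 9765625/282475249
= 9765625/282475249

9765625/282475249


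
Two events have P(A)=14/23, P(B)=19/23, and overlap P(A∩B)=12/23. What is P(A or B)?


P(A∪B) = P(A) + P(B) - P(A∩B)
= 14/23 + 19/23 - 12/23 = 21/23

21/23


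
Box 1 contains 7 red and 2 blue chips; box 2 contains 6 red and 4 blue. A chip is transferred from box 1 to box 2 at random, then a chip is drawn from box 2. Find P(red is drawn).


P(transfer red) = 7/9; P(transfer blue) = 2/9
If red transferred: Urn II has 7 red of 11, so P(red|red moved) = 7/11
If blue transferred: Urn II has 6 red of 11, so P(red|blue moved) = 6/11
By total probability: P(red) = 7/9*7/11 + 2/9*6/11 = 61/99

61/99


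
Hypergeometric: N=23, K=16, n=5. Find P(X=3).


P(X=3) = C(16,3)*C(7,2) / C(23,5)
= 560*21 / 33649
= 11760/33649 = 1680/4807

1680/4807


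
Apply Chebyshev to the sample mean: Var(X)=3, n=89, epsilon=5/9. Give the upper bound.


Var(Xbar) = Var(X)/n = 3/89
Chebyshev: P(|Xbar-mu| >= 5/9) <= Var(Xbar)/(5/9)^2 = (3/89)/(25/81) = 243/2225

243/2225


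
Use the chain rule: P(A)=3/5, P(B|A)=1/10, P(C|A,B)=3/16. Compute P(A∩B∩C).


P(A∩B∩C) = P(A) * P(B|A) * P(C|A∩B)
= 3/5 * 1/10 * 3/16
= 3/50 * 3/16 = 9/800

9/800


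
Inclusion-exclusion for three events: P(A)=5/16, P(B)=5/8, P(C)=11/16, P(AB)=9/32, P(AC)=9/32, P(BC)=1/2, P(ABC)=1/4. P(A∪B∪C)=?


P(A∪B∪C) = P(A)+P(B)+P(C) - P(AB)-P(AC)-P(BC) + P(ABC)
= 5/16+5/8+11/16 - 9/32-9/32-1/2 + 1/4
= 13/16

13/16


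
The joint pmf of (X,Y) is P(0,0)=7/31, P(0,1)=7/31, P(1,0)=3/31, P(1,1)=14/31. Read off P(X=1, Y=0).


Read from table: P(X=1, Y=0) = 3/31

3/31


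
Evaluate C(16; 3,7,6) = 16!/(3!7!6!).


16! = 20922789888000
Denominator: 3!=6 * 7!=5040 * 6!=720
Coefficient = 20922789888000 / 21772800 = 960960

960960


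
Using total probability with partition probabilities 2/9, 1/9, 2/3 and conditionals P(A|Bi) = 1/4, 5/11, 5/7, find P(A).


P(A) = P(A|B1)P(B1) + P(A|B2)P(B2) + P(A|B3)P(B3)
= 1/4*2/9 + 5/11*1/9 + 5/7*2/3
= 1/18 + 5/99 + 10/21 = 269/462

269/462


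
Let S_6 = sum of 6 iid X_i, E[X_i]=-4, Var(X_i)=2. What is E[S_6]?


E[S_n] = n*E[X_1] = 6*-4 = -24

-24


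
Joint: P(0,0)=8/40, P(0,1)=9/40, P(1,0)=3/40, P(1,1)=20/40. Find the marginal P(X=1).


P(X=1) = P(1,0)+P(1,1) = 3/40 + 20/40 = 23/40

23/40


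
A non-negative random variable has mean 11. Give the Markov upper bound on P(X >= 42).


Markov: P(X >= a) <= E[X]/a
P(X >= 42) <= 11/42

11/42


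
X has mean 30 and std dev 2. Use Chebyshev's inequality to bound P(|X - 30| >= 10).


k = 10/2 = 5
Chebyshev: P(|X-mu| >= k*sigma) <= 1/k^2 = 1/5^2 = 1/25

1/25


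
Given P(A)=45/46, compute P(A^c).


P(A') = 1 - P(A) = 1 - 45/46 = 1/46

1/46


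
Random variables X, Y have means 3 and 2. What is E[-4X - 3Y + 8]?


E[-4X - 3Y + 8] = -4*E[X] - 3*E[Y] + 8
= (-4)*(3) + (-3)*(2) + (8)
= -12 - 6 + 8 = -10

-10


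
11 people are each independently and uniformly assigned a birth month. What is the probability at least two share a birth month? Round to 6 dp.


P(all different) = prod((12-i)/12 for i=0..10) = 0.000645
P(at least one match) = 1 - 0.000645 = 0.999355

0.999355


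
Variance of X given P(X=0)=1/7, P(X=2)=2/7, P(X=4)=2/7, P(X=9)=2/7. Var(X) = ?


E[X] = 30/7, E[X^2] = 202/7
Var(X) = E[X^2] - (E[X])^2 = 202/7 - (30/7)^2 = 514/49

514/49


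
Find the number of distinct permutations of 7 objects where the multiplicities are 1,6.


7! = 5040
Denominator: 1!=1 * 6!=720
Coefficient = 5040 / 720 = 7

7


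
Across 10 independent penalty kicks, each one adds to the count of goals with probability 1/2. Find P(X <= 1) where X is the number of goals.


P(X<=1) = P(X=0) + P(X=1)
= 1/1024 + 5/512
= 11/1024

11/1024


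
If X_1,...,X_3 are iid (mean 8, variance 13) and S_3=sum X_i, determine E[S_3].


E[S_n] = n*E[X_1] = 3*8 = 24

24


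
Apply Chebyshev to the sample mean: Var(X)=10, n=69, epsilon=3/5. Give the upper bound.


Var(Xbar) = Var(X)/n = 10/69
Chebyshev: P(|Xbar-mu| >= 3/5) <= Var(Xbar)/(3/5)^2 = (10/69)/(9/25) = 250/621

250/621


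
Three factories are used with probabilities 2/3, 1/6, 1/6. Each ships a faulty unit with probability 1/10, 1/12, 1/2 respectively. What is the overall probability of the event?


P(A) = P(A|B1)P(B1) + P(A|B2)P(B2) + P(A|B3)P(B3)
= 1/10*2/3 + 1/12*1/6 + 1/2*1/6
= 1/15 + 1/72 + 1/12 = 59/360

59/360


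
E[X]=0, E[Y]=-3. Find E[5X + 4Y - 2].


E[5X + 4Y - 2] = 5*E[X] + 4*E[Y] - 2
= (5)*(0) + (4)*(-3) + (-2)
= 0 - 12 - 2 = -14

-14


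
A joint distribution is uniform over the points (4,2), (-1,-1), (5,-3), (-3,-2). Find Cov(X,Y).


E[X]=5/4, E[Y]=-1, E[XY]=0
Cov(X,Y) = E[XY] - E[X]E[Y] = 0 - 5/4*-1 = 5/4

5/4


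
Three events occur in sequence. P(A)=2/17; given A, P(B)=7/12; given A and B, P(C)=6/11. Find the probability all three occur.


P(A∩B∩C) = P(A) * P(B|A) * P(C|A∩B)
= 2/17 * 7/12 * 6/11
= 7/102 * 6/11 = 7/187

7/187


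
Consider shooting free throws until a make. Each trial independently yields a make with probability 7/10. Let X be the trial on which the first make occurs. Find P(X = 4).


P(X=4) = (1-p)^3 * p = (3/10)^3 * 7/10
= 27/1000 * 7/10 = 189/10000

189/10000


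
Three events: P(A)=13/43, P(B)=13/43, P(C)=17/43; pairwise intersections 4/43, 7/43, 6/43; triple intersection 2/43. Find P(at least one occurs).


P(A∪B∪C) = P(A)+P(B)+P(C) - P(AB)-P(AC)-P(BC) + P(ABC)
= 13/43+13/43+17/43 - 4/43-7/43-6/43 + 2/43
= 28/43

28/43


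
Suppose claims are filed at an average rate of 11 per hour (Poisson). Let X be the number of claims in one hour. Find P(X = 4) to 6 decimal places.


P(X=4) = e^(-11) * 11^4 / 4!
≈ 0.00001670170079 * 14641 / 24
≈ 0.010189

0.010189


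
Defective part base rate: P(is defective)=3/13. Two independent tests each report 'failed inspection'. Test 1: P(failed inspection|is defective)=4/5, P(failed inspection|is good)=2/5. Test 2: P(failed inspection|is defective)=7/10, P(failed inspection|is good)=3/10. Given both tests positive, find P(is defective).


After test 1: P(+) = 4/5*3/13 + 2/5*10/13 = 32/65
P(B|+) = (12/65)/(32/65) = 3/8
After test 2 (use post1 as new prior): P(+) = 7/10*3/8 + 3/10*5/8 = 9/20
P(B|+,+) = (21/80)/(9/20) = 7/12

7/12


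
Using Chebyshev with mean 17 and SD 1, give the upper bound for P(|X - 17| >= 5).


k = 5/1 = 5
Chebyshev: P(|X-mu| >= k*sigma) <= 1/k^2 = 1/5^2 = 1/25

1/25


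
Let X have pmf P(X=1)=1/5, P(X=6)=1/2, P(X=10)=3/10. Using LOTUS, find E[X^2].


E[X^2] = sum(g(x)*P(x))
= 1*1/5 + 36*1/2 + 100*3/10
= 241/5

241/5


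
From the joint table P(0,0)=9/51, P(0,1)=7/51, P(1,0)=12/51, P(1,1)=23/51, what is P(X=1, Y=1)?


Read from table: P(X=1, Y=1) = 23/51

23/51


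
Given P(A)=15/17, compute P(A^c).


P(A') = 1 - P(A) = 1 - 15/17 = 2/17

2/17


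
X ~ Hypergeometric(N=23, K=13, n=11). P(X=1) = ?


P(X=1) = C(13,1)*C(10,10) / C(23,11)
= 13*1 / 1352078
= 13/1352078 = 1/104006

1/104006


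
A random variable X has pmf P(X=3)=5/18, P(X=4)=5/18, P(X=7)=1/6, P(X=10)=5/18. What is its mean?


E[X] = sum(x * P(x))
= 3*5/18 + 4*5/18 + 7*1/6 + 10*5/18
= 53/9

53/9


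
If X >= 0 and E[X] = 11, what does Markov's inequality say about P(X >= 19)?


Markov: P(X >= a) <= E[X]/a
P(X >= 19) <= 11/19

11/19


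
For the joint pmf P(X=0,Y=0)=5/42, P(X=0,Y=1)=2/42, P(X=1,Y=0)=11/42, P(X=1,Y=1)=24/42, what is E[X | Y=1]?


P(Y=1) = 26/42
E[X|Y=1] = (0*2 + 1*24)/26 = 24/26 = 12/13

12/13


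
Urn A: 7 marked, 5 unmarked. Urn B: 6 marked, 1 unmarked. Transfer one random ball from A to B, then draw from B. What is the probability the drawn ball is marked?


P(transfer marked) = 7/12; P(transfer unmarked) = 5/12
If marked transferred: Urn II has 7 marked of 8, so P(marked|marked moved) = 7/8
If unmarked transferred: Urn II has 6 marked of 8, so P(marked|unmarked moved) = 3/4
By total probability: P(marked) = 7/12*7/8 + 5/12*3/4 = 79/96

79/96


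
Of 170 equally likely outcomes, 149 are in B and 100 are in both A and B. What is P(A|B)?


P(A|B) = P(A∩B)/P(B) = (100/170)/(149/170) = 100/149

100/149


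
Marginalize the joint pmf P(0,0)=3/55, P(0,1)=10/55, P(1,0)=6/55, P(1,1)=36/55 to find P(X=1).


P(X=1) = P(1,0)+P(1,1) = 6/55 + 36/55 = 42/55

42/55


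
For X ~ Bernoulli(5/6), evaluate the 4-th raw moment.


For Bernoulli: X in {0,1}
E[X^4] = 0^4*(1-5/6) + 1^4*5/6 = 5/6

5/6


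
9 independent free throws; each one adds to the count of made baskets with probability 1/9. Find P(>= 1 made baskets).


P(at least one) = 1 - P(none)
P(none) = (1 - 1/9)^9 = (8/9)^9 = 134217728/387420489
P(at least one) = 1 - 134217728/387420489 = 253202761/387420489

253202761/387420489


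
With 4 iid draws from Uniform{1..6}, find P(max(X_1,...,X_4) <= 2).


P(max <= 2) = P(all X_i <= 2) = (P(X_1 <= 2))^4
= (2/6)^4 = (1/3)^4 = 1/81

1/81


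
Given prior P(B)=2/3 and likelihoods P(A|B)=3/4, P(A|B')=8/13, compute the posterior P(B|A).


P(A) = P(A|B)P(B) + P(A|B')P(B') = 3/4*2/3 + 8/13*1/3 = 55/78
P(B|A) = P(A|B)P(B)/P(A) = (1/2)/(55/78) = 39/55

39/55


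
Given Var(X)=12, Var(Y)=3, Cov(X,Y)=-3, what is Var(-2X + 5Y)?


Var(-2X + 5Y) = (-2)^2*Var(X) + 5^2*Var(Y) + 2*(-2)*5*Cov(X,Y)
= 4*12 + 25*3 - 20*(-3)
= 48 + 75 + 60 = 183

183


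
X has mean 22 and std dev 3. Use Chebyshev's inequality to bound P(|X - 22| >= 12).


k = 12/3 = 4
Chebyshev: P(|X-mu| >= k*sigma) <= 1/k^2 = 1/4^2 = 1/16

1/16


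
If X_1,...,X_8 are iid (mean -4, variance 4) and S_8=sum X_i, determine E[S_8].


E[S_n] = n*E[X_1] = 8*-4 = -32

-32


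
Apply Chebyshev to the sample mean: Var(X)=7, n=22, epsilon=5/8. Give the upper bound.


Var(Xbar) = Var(X)/n = 7/22
Chebyshev: P(|Xbar-mu| >= 5/8) <= Var(Xbar)/(5/8)^2 = (7/22)/(25/64) = 224/275

224/275


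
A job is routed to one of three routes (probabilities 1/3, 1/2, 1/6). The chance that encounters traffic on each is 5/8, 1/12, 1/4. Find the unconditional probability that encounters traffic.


P(A) = P(A|B1)P(B1) + P(A|B2)P(B2) + P(A|B3)P(B3)
= 5/8*1/3 + 1/12*1/2 + 1/4*1/6
= 5/24 + 1/24 + 1/24 = 7/24

7/24


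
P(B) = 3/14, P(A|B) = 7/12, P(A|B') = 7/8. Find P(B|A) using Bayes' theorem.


P(A) = P(A|B)P(B) + P(A|B')P(B') = 7/12*3/14 + 7/8*11/14 = 13/16
P(B|A) = P(A|B)P(B)/P(A) = (1/8)/(13/16) = 2/13

2/13


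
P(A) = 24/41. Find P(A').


P(A') = 1 - P(A) = 1 - 24/41 = 17/41

17/41


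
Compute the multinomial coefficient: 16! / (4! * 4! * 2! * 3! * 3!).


16! = 20922789888000
Denominator: 4!=24 * 4!=24 * 2!=2 * 3!=6 * 3!=6
Coefficient = 20922789888000 / 41472 = 504504000

504504000


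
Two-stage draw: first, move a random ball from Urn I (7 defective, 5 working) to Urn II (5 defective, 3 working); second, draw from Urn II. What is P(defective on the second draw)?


P(transfer defective) = 7/12; P(transfer working) = 5/12
If defective transferred: Urn II has 6 defective of 9, so P(defective|defective moved) = 2/3
If working transferred: Urn II has 5 defective of 9, so P(defective|working moved) = 5/9
By total probability: P(defective) = 7/12*2/3 + 5/12*5/9 = 67/108

67/108


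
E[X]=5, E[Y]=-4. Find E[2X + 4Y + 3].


E[2X + 4Y + 3] = 2*E[X] + 4*E[Y] + 3
= (2)*(5) + (4)*(-4) + (3)
= 10 - 16 + 3 = -3

-3


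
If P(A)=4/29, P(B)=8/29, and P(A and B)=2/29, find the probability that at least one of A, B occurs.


P(A∪B) = P(A) + P(B) - P(A∩B)
= 4/29 + 8/29 - 2/29 = 10/29

10/29


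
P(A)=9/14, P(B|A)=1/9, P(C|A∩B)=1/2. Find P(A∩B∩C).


P(A∩B∩C) = P(A) * P(B|A) * P(C|A∩B)
= 9/14 * 1/9 * 1/2
= 1/14 * 1/2 = 1/28

1/28


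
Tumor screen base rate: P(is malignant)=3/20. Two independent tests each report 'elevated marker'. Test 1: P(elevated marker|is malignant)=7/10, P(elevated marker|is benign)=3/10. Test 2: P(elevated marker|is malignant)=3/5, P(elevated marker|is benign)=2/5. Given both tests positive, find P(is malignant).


After test 1: P(+) = 7/10*3/20 + 3/10*17/20 = 9/25
P(B|+) = (21/200)/(9/25) = 7/24
After test 2 (use post1 as new prior): P(+) = 3/5*7/24 + 2/5*17/24 = 11/24
P(B|+,+) = (7/40)/(11/24) = 21/55

21/55


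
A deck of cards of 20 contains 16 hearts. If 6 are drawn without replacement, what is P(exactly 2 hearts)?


P(X=2) = C(16,2)*C(4,4) / C(20,6)
= 120*1 / 38760
= 120/38760 = 1/323

1/323


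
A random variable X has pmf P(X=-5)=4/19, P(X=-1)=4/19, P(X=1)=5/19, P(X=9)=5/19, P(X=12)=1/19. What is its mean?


E[X] = sum(x * P(x))
= -5*4/19 - 1*4/19 + 1*5/19 + 9*5/19 + 12*1/19
= 2

2


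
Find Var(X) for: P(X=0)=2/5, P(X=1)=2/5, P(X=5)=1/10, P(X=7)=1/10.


E[X] = 8/5, E[X^2] = 39/5
Var(X) = E[X^2] - (E[X])^2 = 39/5 - (8/5)^2 = 131/25

131/25


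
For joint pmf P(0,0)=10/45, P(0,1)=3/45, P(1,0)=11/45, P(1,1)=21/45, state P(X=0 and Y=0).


Read from table: P(X=0, Y=0) = 10/45 = 2/9

2/9


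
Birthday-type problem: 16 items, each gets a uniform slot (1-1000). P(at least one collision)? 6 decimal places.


P(all different) = prod((1000-i)/1000 for i=0..15) = 0.886366
P(at least one match) = 1 - 0.886366 = 0.113634

0.113634


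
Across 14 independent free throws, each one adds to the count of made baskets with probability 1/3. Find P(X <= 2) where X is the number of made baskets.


P(X<=2) = P(X=0) + P(X=1) + P(X=2)
= 16384/4782969 + 114688/4782969 + 372736/4782969
= 167936/1594323

167936/1594323


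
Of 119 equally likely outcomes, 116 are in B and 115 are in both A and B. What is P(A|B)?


P(A|B) = P(A∩B)/P(B) = (115/119)/(116/119) = 115/116

115/116


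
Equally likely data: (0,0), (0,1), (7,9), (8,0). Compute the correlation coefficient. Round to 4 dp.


Cov(X,Y) = 6.3750, Var(X) = 14.1875, Var(Y) = 14.2500
rho = Cov/(sqrt(VarX)*sqrt(VarY)) = 0.4484

0.4484


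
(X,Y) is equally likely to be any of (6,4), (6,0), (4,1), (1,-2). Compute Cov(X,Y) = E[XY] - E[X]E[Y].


E[X]=17/4, E[Y]=3/4, E[XY]=13/2
Cov(X,Y) = E[XY] - E[X]E[Y] = 13/2 - 17/4*3/4 = 53/16

53/16


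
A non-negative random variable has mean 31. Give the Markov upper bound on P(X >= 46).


Markov: P(X >= a) <= E[X]/a
P(X >= 46) <= 31/46

31/46


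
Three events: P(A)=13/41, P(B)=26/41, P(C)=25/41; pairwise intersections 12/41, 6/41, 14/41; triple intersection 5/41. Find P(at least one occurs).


P(A∪B∪C) = P(A)+P(B)+P(C) - P(AB)-P(AC)-P(BC) + P(ABC)
= 13/41+26/41+25/41 - 12/41-6/41-14/41 + 5/41
= 37/41

37/41


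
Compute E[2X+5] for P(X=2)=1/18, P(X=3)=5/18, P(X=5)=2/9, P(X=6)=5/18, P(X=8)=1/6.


E[2X+5] = sum(g(x)*P(x))
= 9*1/18 + 11*5/18 + 15*2/9 + 17*5/18 + 21*1/6
= 136/9

136/9


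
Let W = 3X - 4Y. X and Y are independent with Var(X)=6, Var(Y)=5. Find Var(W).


Independence => Cov(X,Y)=0
Var(3X - 4Y) = 3^2*Var(X) + (-4)^2*Var(Y)
= 9*6 + 16*5 = 134

134


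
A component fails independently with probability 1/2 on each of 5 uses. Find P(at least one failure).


P(at least one) = 1 - P(none)
P(none) = (1 - 1/2)^5 = (1/2)^5 = 1/32
P(at least one) = 1 - 1/32 = 31/32

31/32


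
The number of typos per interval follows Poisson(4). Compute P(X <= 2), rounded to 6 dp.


P(X<=2) = e^(-4)*4^0/0! + e^(-4)*4^1/1! + e^(-4)*4^2/2!
≈ 0.0183156389 + 0.0732625556 + 0.1465251111
= 0.2381033056
≈ 0.238103

0.238103


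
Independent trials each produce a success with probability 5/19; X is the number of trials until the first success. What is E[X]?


For geometric (trials until first success), E[X] = 1/p = 1/(5/19) = 19/5

19/5


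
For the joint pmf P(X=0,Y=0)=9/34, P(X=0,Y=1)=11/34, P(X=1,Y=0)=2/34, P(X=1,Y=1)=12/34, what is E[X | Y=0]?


P(Y=0) = 11/34
E[X|Y=0] = (0*9 + 1*2)/11 = 2/11

2/11


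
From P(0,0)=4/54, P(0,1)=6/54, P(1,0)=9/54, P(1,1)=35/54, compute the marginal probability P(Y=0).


P(Y=0) = P(0,0)+P(1,0) = 4/54 + 9/54 = 13/54

13/54


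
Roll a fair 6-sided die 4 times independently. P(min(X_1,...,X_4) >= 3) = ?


P(min >= 3) = P(all X_i >= 3) = (P(X_1 >= 3))^4
= (4/6)^4 = (2/3)^4 = 16/81

16/81


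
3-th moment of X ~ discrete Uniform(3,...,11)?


E[X^3] = (1/9) * sum(x^3 for x=3..11)
= 4347/9 = 483

483


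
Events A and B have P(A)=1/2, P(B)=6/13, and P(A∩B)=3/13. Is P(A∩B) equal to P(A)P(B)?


P(A)*P(B) = 1/2*6/13 = 3/13
P(A∩B) = 3/13, which equals P(A)P(B), so independent

Yes, A and B are independent


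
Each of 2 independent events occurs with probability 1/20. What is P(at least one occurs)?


P(at least one) = 1 - P(none)
P(none) = (1 - 1/20)^2 = (19/20)^2 = 361/400
P(at least one) = 1 - 361/400 = 39/400

39/400


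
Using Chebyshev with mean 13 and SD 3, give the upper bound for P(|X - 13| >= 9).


k = 9/3 = 3
Chebyshev: P(|X-mu| >= k*sigma) <= 1/k^2 = 1/3^2 = 1/9

1/9


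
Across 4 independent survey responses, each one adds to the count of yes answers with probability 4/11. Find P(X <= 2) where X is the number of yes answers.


P(X<=2) = P(X=0) + P(X=1) + P(X=2)
= 2401/14641 + 5488/14641 + 4704/14641
= 12593/14641

12593/14641


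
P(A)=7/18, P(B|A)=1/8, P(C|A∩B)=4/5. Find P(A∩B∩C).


P(A∩B∩C) = P(A) * P(B|A) * P(C|A∩B)
= 7/18 * 1/8 * 4/5
= 7/144 * 4/5 = 7/180

7/180
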